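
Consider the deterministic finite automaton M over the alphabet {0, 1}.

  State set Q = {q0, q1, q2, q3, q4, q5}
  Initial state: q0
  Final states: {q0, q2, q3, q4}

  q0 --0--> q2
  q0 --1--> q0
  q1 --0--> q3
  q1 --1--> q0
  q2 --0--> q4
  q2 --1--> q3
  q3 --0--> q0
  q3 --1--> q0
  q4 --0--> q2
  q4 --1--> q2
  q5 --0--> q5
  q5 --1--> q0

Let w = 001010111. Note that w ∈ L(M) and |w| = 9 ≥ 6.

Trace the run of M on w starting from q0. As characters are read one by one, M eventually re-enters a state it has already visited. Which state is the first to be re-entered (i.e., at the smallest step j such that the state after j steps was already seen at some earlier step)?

State sequence: q0 -0-> q2 -0-> q4 -1-> q2 -0-> q4 -1-> q2 -0-> q4 -1-> q2 -1-> q3 -1-> q0
First repeat at step 3: q2 was already visited.

The earliest repeat is at step j = 3: M is in q2, which it already visited at step i = 1.
Pumping length from the standard proof: p = 6 (the number of states). The repeated state found above gives |xy| = j ≤ 6 and |y| = j − i ≥ 1.

q2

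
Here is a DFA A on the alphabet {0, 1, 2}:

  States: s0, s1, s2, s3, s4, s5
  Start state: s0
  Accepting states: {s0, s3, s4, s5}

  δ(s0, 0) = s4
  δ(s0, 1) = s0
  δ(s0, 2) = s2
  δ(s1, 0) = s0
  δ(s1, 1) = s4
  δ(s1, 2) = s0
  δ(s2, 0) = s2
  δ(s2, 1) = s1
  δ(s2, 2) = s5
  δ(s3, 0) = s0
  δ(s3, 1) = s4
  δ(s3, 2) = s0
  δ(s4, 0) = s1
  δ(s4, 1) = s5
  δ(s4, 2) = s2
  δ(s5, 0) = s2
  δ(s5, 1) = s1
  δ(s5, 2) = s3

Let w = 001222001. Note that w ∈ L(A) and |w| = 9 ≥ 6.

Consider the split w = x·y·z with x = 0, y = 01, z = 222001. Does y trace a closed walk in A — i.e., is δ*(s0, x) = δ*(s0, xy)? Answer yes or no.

yes

State sequence: s0 -0-> s4 -0-> s1 -1-> s4

After x (step 1): s4. After xy (step 3): s4.
They match, so y = 01 drives A around a cycle from s4 back to itself; pumping y any number of times keeps A in s4 before reading z, and xyⁱz ∈ L(A) for every i ≥ 0.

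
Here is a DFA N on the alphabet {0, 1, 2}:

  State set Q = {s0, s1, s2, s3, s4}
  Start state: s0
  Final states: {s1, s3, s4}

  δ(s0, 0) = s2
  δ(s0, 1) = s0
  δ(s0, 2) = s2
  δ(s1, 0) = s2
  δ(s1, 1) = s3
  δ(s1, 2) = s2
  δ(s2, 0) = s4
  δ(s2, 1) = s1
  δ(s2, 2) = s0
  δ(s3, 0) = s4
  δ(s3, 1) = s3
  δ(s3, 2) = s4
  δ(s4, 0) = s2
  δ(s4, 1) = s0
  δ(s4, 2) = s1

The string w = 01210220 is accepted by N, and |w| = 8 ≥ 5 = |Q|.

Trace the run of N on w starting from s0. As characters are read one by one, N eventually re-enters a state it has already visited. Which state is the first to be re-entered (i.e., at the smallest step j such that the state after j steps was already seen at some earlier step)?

State sequence: s0 -0-> s2 -1-> s1 -2-> s2 -1-> s1 -0-> s2 -2-> s0 -2-> s2 -0-> s4
First repeat at step 3: s2 was already visited.

The earliest repeat is at step j = 3: N is in s2, which it already visited at step i = 1.
Pumping length from the standard proof: p = 5 (the number of states). The repeated state found above gives |xy| = j ≤ 5 and |y| = j − i ≥ 1.

s2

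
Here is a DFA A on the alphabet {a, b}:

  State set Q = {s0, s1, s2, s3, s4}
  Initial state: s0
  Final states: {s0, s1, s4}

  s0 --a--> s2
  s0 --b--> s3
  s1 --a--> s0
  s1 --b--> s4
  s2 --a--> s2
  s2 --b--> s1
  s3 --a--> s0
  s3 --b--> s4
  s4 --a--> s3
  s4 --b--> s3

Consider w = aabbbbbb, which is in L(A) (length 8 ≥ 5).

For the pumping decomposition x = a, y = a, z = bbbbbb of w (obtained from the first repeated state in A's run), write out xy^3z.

xy^3z = a·a·a·a·bbbbbb = aaaabbbbbb.
Reading y = a takes A from s2 back to s2, so after x·y·y·y the machine is still in s2, and z then leads to the accepting state s4. Hence aaaabbbbbb ∈ L(A).

aaaabbbbbb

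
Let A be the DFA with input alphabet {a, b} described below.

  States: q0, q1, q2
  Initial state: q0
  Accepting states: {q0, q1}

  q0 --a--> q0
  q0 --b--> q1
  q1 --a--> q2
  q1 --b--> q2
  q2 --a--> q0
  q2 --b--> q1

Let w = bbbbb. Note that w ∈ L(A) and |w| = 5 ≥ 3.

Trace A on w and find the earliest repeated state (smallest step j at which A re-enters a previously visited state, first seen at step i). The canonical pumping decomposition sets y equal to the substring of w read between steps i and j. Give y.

Run of A on w = b b b b b:
  step 0: q0  (start)
  step 1: q1  (read b: q0→q1)
  step 2: q2  (read b: q1→q2)
  step 3: q1  (read b: q2→q1)   ← first repeat (q1 seen earlier)
  step 4: q2  (read b: q1→q2)
  step 5: q1  (read b: q2→q1)

So i = 1, j = 3, giving x = w[0:1] = b, y = w[1:3] = bb, z = w[3:5] = bb.
Check: |xy| = 3 ≤ 3 and |y| = 2 ≥ 1. Reading y takes A from q1 back to q1, so every xyⁱz is accepted.
With |Q| = 3, pigeonhole forces a state repeat no later than step 3; the substring read between the first and second visits to that state can be pumped.

bb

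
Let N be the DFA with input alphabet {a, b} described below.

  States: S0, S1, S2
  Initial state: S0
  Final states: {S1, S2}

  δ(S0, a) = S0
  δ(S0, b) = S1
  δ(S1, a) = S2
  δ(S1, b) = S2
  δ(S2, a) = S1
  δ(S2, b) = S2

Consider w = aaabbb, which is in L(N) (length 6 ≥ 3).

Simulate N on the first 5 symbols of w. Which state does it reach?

Run of N on the first 5 characters of w = a a a b b:
  step 0: S0  (start)
  step 1: S0  (read a: S0→S0)
  step 2: S0  (read a: S0→S0)
  step 3: S0  (read a: S0→S0)
  step 4: S1  (read b: S0→S1)
  step 5: S2  (read b: S1→S2)

After reading 5 characters, N is in state S2.
(This kind of state-tracing is the core of the pumping-lemma construction: with 3 states, pigeonhole forces a repeat within the first 3 steps.)

S2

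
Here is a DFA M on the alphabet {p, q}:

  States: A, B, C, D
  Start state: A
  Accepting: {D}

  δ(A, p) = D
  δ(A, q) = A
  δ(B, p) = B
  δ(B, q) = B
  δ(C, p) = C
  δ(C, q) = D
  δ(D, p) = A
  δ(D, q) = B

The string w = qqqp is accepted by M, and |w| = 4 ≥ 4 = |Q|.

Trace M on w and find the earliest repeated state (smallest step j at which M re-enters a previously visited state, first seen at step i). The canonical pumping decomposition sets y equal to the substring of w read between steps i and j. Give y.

State sequence: A -q-> A -q-> A -q-> A -p-> D
First repeat at step 1: A was already visited.

So i = 0, j = 1, giving x = w[0:0] = ε, y = w[0:1] = q, z = w[1:4] = qqp.
Check: |xy| = 1 ≤ 4 and |y| = 1 ≥ 1. Reading y takes M from A back to A, so every xyⁱz is accepted.
Pumping length from the standard proof: p = 4 (the number of states). The repeated state found above gives |xy| = j ≤ 4 and |y| = j − i ≥ 1.

q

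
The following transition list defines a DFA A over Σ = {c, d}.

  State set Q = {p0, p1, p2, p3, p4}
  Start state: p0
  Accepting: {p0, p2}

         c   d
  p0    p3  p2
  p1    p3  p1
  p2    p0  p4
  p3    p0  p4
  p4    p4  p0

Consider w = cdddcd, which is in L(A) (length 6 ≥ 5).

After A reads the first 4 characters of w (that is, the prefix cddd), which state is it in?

Run of A on the first 4 characters of w = c d d d:
  step 0: p0  (start)
  step 1: p3  (read c: p0→p3)
  step 2: p4  (read d: p3→p4)
  step 3: p0  (read d: p4→p0)
  step 4: p2  (read d: p0→p2)

After reading 4 characters, A is in state p2.

p2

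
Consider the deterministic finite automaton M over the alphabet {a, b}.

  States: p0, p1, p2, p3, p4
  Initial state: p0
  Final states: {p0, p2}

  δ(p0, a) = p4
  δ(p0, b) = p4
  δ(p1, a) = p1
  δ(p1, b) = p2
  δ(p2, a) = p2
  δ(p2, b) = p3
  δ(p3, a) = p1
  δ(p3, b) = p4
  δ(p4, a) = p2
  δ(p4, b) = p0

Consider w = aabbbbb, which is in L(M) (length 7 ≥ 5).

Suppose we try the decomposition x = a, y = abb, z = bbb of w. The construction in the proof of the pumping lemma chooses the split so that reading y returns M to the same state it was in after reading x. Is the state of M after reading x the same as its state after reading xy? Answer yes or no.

Run of M on the first 4 characters of w = a a b b:
  step 0: p0  (start)
  step 1: p4  (read a: p0→p4)
  step 2: p2  (read a: p4→p2)
  step 3: p3  (read b: p2→p3)
  step 4: p4  (read b: p3→p4)

After x (step 1): p4. After xy (step 4): p4.
They match, so y = abb drives M around a cycle from p4 back to itself; pumping y any number of times keeps M in p4 before reading z, and xyⁱz ∈ L(M) for every i ≥ 0.

yes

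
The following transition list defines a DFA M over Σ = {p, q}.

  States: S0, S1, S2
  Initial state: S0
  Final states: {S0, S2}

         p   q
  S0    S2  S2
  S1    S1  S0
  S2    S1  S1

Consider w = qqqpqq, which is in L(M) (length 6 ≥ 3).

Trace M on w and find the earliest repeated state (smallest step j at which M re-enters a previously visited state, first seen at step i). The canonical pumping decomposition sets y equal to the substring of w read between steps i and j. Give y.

qqq

Run of M on w = q q q p q q:
  step 0: S0  (start)
  step 1: S2  (read q: S0→S2)
  step 2: S1  (read q: S2→S1)
  step 3: S0  (read q: S1→S0)   ← first repeat (S0 seen earlier)
  step 4: S2  (read p: S0→S2)
  step 5: S1  (read q: S2→S1)
  step 6: S0  (read q: S1→S0)

So i = 0, j = 3, giving x = w[0:0] = ε, y = w[0:3] = qqq, z = w[3:6] = pqq.
Check: |xy| = 3 ≤ 3 and |y| = 3 ≥ 1. Reading y takes M from S0 back to S0, so every xyⁱz is accepted.
The DFA has 3 states, so the proof of the pumping lemma guarantees a repeated state among the first 3+1 visited; the segment between the two visits is the pumpable y.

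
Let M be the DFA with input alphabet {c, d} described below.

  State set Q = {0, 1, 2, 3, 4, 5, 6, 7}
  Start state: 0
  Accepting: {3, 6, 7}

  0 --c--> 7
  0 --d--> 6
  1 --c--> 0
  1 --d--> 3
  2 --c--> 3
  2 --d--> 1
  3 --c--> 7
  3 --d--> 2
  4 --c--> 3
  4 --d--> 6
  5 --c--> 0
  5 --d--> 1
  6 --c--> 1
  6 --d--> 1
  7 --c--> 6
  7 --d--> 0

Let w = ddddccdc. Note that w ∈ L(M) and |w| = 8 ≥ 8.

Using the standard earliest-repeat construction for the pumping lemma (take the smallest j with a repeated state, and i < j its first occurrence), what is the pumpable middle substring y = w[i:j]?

dc

State sequence: 0 -d-> 6 -d-> 1 -d-> 3 -d-> 2 -c-> 3 -c-> 7 -d-> 0 -c-> 7
First repeat at step 5: 3 was already visited.

So i = 3, j = 5, giving x = w[0:3] = ddd, y = w[3:5] = dc, z = w[5:8] = cdc.
Check: |xy| = 5 ≤ 8 and |y| = 2 ≥ 1. Reading y takes M from 3 back to 3, so every xyⁱz is accepted.
Pumping length from the standard proof: p = 8 (the number of states). The repeated state found above gives |xy| = j ≤ 8 and |y| = j − i ≥ 1.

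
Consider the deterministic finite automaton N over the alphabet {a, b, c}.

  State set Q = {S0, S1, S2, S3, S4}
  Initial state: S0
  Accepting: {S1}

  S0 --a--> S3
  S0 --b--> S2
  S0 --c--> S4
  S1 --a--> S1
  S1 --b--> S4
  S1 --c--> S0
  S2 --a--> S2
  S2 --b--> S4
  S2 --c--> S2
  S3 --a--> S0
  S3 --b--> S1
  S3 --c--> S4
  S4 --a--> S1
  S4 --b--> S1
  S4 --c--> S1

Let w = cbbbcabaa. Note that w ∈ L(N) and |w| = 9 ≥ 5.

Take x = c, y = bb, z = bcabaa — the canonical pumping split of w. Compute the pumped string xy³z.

cbbbbbbbcabaa

xy^3z = c·bb·bb·bb·bcabaa = cbbbbbbbcabaa.
Reading y = bb takes N from S4 back to S4, so after x·y·y·y the machine is still in S4, and z then leads to the accepting state S1. Hence cbbbbbbbcabaa ∈ L(N).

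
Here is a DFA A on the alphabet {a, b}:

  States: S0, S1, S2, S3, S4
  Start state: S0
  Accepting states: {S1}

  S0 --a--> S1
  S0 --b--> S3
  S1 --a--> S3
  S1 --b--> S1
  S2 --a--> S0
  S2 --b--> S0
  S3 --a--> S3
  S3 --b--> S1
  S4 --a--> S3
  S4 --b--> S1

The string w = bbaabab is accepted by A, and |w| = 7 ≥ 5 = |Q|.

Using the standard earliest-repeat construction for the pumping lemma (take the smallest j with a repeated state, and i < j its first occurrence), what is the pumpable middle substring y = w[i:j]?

Run of A on w = b b a a b a b:
  step 0: S0  (start)
  step 1: S3  (read b: S0→S3)
  step 2: S1  (read b: S3→S1)
  step 3: S3  (read a: S1→S3)   ← first repeat (S3 seen earlier)
  step 4: S3  (read a: S3→S3)
  step 5: S1  (read b: S3→S1)
  step 6: S3  (read a: S1→S3)
  step 7: S1  (read b: S3→S1)

So i = 1, j = 3, giving x = w[0:1] = b, y = w[1:3] = ba, z = w[3:7] = abab.
Check: |xy| = 3 ≤ 5 and |y| = 2 ≥ 1. Reading y takes A from S3 back to S3, so every xyⁱz is accepted.

ba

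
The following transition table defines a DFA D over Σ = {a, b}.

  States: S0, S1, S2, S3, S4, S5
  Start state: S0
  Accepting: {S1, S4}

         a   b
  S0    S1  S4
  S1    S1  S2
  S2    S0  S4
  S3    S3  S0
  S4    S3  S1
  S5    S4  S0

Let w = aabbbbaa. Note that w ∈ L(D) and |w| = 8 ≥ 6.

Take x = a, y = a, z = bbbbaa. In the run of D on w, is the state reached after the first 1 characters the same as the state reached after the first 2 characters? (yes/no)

yes

State sequence: S0 -a-> S1 -a-> S1

After x (step 1): S1. After xy (step 2): S1.
They match, so y = a drives D around a cycle from S1 back to itself; pumping y any number of times keeps D in S1 before reading z, and xyⁱz ∈ L(D) for every i ≥ 0.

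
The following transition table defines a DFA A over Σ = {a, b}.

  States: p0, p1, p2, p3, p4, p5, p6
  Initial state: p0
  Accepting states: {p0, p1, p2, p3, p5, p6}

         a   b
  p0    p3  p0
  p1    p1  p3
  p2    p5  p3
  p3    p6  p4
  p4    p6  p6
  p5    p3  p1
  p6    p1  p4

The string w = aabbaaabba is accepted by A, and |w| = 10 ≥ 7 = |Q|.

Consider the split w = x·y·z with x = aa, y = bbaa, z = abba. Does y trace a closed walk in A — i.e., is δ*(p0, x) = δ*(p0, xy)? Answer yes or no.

no

Run of A on the first 6 characters of w = a a b b a a:
  step 0: p0  (start)
  step 1: p3  (read a: p0→p3)
  step 2: p6  (read a: p3→p6)
  step 3: p4  (read b: p6→p4)
  step 4: p6  (read b: p4→p6)
  step 5: p1  (read a: p6→p1)
  step 6: p1  (read a: p1→p1)

After x (step 2): p6. After xy (step 6): p1.
They differ (p6 ≠ p1), so y is not a cycle from the state after x; this split is not the one the pumping-lemma construction produces, and pumping y need not keep the string in L(A).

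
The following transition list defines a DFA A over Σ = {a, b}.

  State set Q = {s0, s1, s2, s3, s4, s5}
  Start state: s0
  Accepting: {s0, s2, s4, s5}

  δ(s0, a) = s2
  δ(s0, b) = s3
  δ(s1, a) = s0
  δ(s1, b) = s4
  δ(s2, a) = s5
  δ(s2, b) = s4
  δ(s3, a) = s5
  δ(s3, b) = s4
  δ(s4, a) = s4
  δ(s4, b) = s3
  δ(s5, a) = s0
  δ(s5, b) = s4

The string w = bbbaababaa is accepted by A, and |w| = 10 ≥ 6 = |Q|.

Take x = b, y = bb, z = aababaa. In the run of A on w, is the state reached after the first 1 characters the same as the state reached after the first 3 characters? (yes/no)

yes

State sequence: s0 -b-> s3 -b-> s4 -b-> s3

After x (step 1): s3. After xy (step 3): s3.
They match, so y = bb drives A around a cycle from s3 back to itself; pumping y any number of times keeps A in s3 before reading z, and xyⁱz ∈ L(A) for every i ≥ 0.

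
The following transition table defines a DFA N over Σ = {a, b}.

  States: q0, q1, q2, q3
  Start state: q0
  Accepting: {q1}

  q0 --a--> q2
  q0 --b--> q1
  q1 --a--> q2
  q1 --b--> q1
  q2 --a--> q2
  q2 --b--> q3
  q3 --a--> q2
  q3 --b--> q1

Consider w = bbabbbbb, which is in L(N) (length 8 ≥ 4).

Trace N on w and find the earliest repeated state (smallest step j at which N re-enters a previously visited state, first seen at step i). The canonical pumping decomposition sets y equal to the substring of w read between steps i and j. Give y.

b

Run of N on w = b b a b b b b b:
  step 0: q0  (start)
  step 1: q1  (read b: q0→q1)
  step 2: q1  (read b: q1→q1)   ← first repeat (q1 seen earlier)
  step 3: q2  (read a: q1→q2)
  step 4: q3  (read b: q2→q3)
  step 5: q1  (read b: q3→q1)
  step 6: q1  (read b: q1→q1)
  step 7: q1  (read b: q1→q1)
  step 8: q1  (read b: q1→q1)

So i = 1, j = 2, giving x = w[0:1] = b, y = w[1:2] = b, z = w[2:8] = abbbbb.
Check: |xy| = 2 ≤ 4 and |y| = 1 ≥ 1. Reading y takes N from q1 back to q1, so every xyⁱz is accepted.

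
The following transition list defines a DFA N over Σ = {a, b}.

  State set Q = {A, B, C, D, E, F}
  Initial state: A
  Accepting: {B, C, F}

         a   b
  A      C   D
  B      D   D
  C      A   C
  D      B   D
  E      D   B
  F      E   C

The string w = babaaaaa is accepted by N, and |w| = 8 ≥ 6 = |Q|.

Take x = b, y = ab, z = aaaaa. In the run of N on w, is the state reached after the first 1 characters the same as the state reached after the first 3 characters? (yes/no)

yes

Run of N on the first 3 characters of w = b a b:
  step 0: A  (start)
  step 1: D  (read b: A→D)
  step 2: B  (read a: D→B)
  step 3: D  (read b: B→D)

After x (step 1): D. After xy (step 3): D.
They match, so y = ab drives N around a cycle from D back to itself; pumping y any number of times keeps N in D before reading z, and xyⁱz ∈ L(N) for every i ≥ 0.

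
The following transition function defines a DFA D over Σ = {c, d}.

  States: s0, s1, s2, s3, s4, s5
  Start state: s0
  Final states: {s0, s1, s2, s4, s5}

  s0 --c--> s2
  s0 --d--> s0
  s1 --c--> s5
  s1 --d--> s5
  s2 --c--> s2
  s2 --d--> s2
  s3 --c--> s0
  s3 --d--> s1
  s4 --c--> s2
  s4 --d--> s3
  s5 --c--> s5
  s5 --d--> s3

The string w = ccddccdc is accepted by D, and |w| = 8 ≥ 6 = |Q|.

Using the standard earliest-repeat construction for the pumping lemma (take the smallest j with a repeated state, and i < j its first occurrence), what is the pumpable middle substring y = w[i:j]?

c

Run of D on w = c c d d c c d c:
  step 0: s0  (start)
  step 1: s2  (read c: s0→s2)
  step 2: s2  (read c: s2→s2)   ← first repeat (s2 seen earlier)
  step 3: s2  (read d: s2→s2)
  step 4: s2  (read d: s2→s2)
  step 5: s2  (read c: s2→s2)
  step 6: s2  (read c: s2→s2)
  step 7: s2  (read d: s2→s2)
  step 8: s2  (read c: s2→s2)

So i = 1, j = 2, giving x = w[0:1] = c, y = w[1:2] = c, z = w[2:8] = ddccdc.
Check: |xy| = 2 ≤ 6 and |y| = 1 ≥ 1. Reading y takes D from s2 back to s2, so every xyⁱz is accepted.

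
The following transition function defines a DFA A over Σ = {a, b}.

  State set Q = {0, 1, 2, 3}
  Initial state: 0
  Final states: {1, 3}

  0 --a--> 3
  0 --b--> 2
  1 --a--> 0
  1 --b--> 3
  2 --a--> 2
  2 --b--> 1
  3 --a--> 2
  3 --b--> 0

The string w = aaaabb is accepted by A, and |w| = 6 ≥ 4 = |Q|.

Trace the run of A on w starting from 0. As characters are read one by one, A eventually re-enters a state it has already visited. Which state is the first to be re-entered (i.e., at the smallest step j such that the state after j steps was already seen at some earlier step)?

2

Run of A on w = a a a a b b:
  step 0: 0  (start)
  step 1: 3  (read a: 0→3)
  step 2: 2  (read a: 3→2)
  step 3: 2  (read a: 2→2)   ← first repeat (2 seen earlier)
  step 4: 2  (read a: 2→2)
  step 5: 1  (read b: 2→1)
  step 6: 3  (read b: 1→3)

The earliest repeat is at step j = 3: A is in 2, which it already visited at step i = 2.
Pumping length from the standard proof: p = 4 (the number of states). The repeated state found above gives |xy| = j ≤ 4 and |y| = j − i ≥ 1.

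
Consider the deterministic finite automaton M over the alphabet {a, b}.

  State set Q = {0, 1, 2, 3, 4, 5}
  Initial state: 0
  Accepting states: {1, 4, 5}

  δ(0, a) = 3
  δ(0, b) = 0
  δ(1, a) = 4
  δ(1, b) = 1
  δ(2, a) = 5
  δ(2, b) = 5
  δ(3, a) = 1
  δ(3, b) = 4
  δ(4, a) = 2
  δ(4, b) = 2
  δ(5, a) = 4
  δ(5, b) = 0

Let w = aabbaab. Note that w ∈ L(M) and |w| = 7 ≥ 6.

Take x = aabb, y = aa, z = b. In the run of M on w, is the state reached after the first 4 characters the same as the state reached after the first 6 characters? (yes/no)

no

State sequence: 0 -a-> 3 -a-> 1 -b-> 1 -b-> 1 -a-> 4 -a-> 2

After x (step 4): 1. After xy (step 6): 2.
They differ (1 ≠ 2), so y is not a cycle from the state after x; this split is not the one the pumping-lemma construction produces, and pumping y need not keep the string in L(M).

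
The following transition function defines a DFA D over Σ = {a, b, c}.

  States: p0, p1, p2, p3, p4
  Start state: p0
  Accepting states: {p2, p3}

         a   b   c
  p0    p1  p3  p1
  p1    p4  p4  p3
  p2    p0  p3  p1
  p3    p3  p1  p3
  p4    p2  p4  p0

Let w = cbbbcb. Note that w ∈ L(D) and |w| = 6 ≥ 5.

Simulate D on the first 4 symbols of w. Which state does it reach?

State sequence: p0 -c-> p1 -b-> p4 -b-> p4 -b-> p4

After reading 4 characters, D is in state p4.
(This kind of state-tracing is the core of the pumping-lemma construction: with 5 states, pigeonhole forces a repeat within the first 5 steps.)

p4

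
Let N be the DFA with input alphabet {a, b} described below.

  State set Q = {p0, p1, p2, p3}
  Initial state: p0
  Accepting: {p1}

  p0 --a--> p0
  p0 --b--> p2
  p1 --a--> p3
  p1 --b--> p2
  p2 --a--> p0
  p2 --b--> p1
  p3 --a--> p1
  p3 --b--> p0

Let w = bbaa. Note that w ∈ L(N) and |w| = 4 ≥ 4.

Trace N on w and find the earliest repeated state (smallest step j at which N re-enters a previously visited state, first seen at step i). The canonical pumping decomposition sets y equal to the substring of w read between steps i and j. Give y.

Run of N on w = b b a a:
  step 0: p0  (start)
  step 1: p2  (read b: p0→p2)
  step 2: p1  (read b: p2→p1)
  step 3: p3  (read a: p1→p3)
  step 4: p1  (read a: p3→p1)   ← first repeat (p1 seen earlier)

So i = 2, j = 4, giving x = w[0:2] = bb, y = w[2:4] = aa, z = w[4:4] = ε.
Check: |xy| = 4 ≤ 4 and |y| = 2 ≥ 1. Reading y takes N from p1 back to p1, so every xyⁱz is accepted.

aa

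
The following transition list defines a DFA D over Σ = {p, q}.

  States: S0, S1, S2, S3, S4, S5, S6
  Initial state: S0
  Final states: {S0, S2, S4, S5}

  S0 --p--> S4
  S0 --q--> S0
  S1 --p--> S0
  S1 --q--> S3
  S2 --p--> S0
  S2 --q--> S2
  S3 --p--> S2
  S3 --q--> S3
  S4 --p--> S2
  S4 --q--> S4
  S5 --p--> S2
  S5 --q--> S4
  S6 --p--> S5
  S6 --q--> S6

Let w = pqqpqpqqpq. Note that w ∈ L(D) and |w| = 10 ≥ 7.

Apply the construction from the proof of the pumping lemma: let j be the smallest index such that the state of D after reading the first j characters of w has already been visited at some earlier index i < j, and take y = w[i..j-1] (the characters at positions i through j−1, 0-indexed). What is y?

Run of D on w = p q q p q p q q p q:
  step 0: S0  (start)
  step 1: S4  (read p: S0→S4)
  step 2: S4  (read q: S4→S4)   ← first repeat (S4 seen earlier)
  step 3: S4  (read q: S4→S4)
  step 4: S2  (read p: S4→S2)
  step 5: S2  (read q: S2→S2)
  step 6: S0  (read p: S2→S0)
  step 7: S0  (read q: S0→S0)
  step 8: S0  (read q: S0→S0)
  step 9: S4  (read p: S0→S4)
  step 10: S4  (read q: S4→S4)

So i = 1, j = 2, giving x = w[0:1] = p, y = w[1:2] = q, z = w[2:10] = qpqpqqpq.
Check: |xy| = 2 ≤ 7 and |y| = 1 ≥ 1. Reading y takes D from S4 back to S4, so every xyⁱz is accepted.
Since D has 7 states, any run of length ≥ 7 visits 7+1 states, so by pigeonhole some state repeats within the first 7 steps — that repeat gives the pumpable loop.

q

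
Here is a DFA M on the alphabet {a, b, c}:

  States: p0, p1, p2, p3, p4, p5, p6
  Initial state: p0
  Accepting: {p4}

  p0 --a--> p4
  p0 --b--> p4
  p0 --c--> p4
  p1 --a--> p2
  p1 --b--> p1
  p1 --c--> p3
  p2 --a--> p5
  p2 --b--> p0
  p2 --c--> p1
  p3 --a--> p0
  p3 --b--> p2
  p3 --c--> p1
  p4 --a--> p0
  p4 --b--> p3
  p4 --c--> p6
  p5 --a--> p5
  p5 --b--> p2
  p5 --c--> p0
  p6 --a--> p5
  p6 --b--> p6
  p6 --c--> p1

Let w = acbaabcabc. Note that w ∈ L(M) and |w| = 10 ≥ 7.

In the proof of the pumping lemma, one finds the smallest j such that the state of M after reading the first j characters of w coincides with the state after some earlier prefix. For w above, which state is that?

p6

Run of M on w = a c b a a b c a b c:
  step 0: p0  (start)
  step 1: p4  (read a: p0→p4)
  step 2: p6  (read c: p4→p6)
  step 3: p6  (read b: p6→p6)   ← first repeat (p6 seen earlier)
  step 4: p5  (read a: p6→p5)
  step 5: p5  (read a: p5→p5)
  step 6: p2  (read b: p5→p2)
  step 7: p1  (read c: p2→p1)
  step 8: p2  (read a: p1→p2)
  step 9: p0  (read b: p2→p0)
  step 10: p4  (read c: p0→p4)

The earliest repeat is at step j = 3: M is in p6, which it already visited at step i = 2.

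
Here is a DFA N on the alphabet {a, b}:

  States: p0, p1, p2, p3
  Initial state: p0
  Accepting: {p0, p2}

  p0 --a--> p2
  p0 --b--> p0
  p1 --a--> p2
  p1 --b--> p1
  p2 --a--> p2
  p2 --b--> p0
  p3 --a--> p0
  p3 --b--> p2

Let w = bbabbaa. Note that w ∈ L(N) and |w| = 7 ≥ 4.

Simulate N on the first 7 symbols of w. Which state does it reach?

State sequence: p0 -b-> p0 -b-> p0 -a-> p2 -b-> p0 -b-> p0 -a-> p2 -a-> p2

After reading 7 characters, N is in state p2.

p2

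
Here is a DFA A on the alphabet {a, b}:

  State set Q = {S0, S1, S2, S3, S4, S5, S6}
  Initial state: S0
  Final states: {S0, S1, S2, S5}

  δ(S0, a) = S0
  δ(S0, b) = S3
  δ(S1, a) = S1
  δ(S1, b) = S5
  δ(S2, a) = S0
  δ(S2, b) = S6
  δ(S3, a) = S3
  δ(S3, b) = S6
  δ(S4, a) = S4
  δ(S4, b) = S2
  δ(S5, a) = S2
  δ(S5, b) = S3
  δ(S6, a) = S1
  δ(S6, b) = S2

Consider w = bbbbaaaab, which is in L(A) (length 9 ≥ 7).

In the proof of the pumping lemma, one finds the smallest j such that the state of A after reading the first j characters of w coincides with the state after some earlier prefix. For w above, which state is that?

S6

State sequence: S0 -b-> S3 -b-> S6 -b-> S2 -b-> S6 -a-> S1 -a-> S1 -a-> S1 -a-> S1 -b-> S5
First repeat at step 4: S6 was already visited.

The earliest repeat is at step j = 4: A is in S6, which it already visited at step i = 2.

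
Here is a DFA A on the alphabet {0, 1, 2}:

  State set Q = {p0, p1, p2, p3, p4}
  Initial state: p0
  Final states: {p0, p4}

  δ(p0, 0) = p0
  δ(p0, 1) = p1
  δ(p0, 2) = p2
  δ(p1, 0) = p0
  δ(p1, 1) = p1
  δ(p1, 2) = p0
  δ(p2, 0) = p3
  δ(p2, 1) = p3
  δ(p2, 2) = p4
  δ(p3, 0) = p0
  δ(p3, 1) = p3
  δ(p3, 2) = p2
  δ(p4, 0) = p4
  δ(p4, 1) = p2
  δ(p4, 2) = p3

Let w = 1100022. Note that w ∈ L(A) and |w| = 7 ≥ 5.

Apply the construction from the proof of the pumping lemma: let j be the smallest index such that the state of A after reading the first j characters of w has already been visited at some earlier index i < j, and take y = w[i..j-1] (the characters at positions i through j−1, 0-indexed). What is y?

Run of A on w = 1 1 0 0 0 2 2:
  step 0: p0  (start)
  step 1: p1  (read 1: p0→p1)
  step 2: p1  (read 1: p1→p1)   ← first repeat (p1 seen earlier)
  step 3: p0  (read 0: p1→p0)
  step 4: p0  (read 0: p0→p0)
  step 5: p0  (read 0: p0→p0)
  step 6: p2  (read 2: p0→p2)
  step 7: p4  (read 2: p2→p4)

So i = 1, j = 2, giving x = w[0:1] = 1, y = w[1:2] = 1, z = w[2:7] = 00022.
Check: |xy| = 2 ≤ 5 and |y| = 1 ≥ 1. Reading y takes A from p1 back to p1, so every xyⁱz is accepted.
With |Q| = 5, pigeonhole forces a state repeat no later than step 5; the substring read between the first and second visits to that state can be pumped.

1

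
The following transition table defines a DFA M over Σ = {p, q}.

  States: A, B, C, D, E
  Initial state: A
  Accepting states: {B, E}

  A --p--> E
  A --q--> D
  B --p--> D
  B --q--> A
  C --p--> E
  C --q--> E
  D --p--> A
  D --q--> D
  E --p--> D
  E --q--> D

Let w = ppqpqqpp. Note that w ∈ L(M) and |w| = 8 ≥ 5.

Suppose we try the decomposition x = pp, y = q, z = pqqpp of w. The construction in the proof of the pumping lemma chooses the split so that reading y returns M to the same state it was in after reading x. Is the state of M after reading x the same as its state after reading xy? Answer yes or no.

yes

State sequence: A -p-> E -p-> D -q-> D

After x (step 2): D. After xy (step 3): D.
They match, so y = q drives M around a cycle from D back to itself; pumping y any number of times keeps M in D before reading z, and xyⁱz ∈ L(M) for every i ≥ 0.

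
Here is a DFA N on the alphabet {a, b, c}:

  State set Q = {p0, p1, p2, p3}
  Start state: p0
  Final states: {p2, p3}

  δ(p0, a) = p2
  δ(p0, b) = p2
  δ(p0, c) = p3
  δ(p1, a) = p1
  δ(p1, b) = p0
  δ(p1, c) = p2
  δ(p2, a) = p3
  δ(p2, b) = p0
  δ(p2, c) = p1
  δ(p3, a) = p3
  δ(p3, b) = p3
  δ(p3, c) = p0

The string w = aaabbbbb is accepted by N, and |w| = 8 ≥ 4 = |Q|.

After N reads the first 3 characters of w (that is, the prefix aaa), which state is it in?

p3

Run of N on the first 3 characters of w = a a a:
  step 0: p0  (start)
  step 1: p2  (read a: p0→p2)
  step 2: p3  (read a: p2→p3)
  step 3: p3  (read a: p3→p3)

After reading 3 characters, N is in state p3.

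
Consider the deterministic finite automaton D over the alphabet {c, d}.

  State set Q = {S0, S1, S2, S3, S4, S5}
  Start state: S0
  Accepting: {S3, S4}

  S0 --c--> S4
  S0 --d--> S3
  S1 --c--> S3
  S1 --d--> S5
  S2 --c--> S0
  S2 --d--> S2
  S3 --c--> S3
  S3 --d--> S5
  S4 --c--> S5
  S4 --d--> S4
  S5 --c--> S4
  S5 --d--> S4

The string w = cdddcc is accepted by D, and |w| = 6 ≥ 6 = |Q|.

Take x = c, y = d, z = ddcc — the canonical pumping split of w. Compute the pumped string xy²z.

xy^2z = c·d·d·ddcc = cddddcc.
Reading y = d takes D from S4 back to S4, so after x·y·y the machine is still in S4, and z then leads to the accepting state S4. Hence cddddcc ∈ L(D).

cddddcc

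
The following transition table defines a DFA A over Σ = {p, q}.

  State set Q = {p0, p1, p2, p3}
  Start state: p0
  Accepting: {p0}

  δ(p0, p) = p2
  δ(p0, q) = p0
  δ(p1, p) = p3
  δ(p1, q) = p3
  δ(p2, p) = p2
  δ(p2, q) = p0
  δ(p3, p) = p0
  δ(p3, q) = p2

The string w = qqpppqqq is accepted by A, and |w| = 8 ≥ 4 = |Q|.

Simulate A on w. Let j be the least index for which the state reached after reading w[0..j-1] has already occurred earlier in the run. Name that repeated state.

Run of A on w = q q p p p q q q:
  step 0: p0  (start)
  step 1: p0  (read q: p0→p0)   ← first repeat (p0 seen earlier)
  step 2: p0  (read q: p0→p0)
  step 3: p2  (read p: p0→p2)
  step 4: p2  (read p: p2→p2)
  step 5: p2  (read p: p2→p2)
  step 6: p0  (read q: p2→p0)
  step 7: p0  (read q: p0→p0)
  step 8: p0  (read q: p0→p0)

The earliest repeat is at step j = 1: A is in p0, which it already visited at step i = 0.
Since A has 4 states, any run of length ≥ 4 visits 4+1 states, so by pigeonhole some state repeats within the first 4 steps — that repeat gives the pumpable loop.

p0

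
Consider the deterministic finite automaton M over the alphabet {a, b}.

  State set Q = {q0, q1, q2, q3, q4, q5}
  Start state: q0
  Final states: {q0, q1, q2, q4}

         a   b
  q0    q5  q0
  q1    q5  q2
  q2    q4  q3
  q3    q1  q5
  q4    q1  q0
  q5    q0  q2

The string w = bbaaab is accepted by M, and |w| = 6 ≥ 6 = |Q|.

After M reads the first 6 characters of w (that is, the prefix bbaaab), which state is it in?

State sequence: q0 -b-> q0 -b-> q0 -a-> q5 -a-> q0 -a-> q5 -b-> q2

After reading 6 characters, M is in state q2.

q2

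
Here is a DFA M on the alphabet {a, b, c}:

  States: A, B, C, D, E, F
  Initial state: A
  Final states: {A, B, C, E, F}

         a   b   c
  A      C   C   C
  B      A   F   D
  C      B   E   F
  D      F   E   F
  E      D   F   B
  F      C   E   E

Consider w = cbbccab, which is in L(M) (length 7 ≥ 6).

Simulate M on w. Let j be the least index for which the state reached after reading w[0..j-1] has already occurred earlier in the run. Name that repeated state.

E

Run of M on w = c b b c c a b:
  step 0: A  (start)
  step 1: C  (read c: A→C)
  step 2: E  (read b: C→E)
  step 3: F  (read b: E→F)
  step 4: E  (read c: F→E)   ← first repeat (E seen earlier)
  step 5: B  (read c: E→B)
  step 6: A  (read a: B→A)
  step 7: C  (read b: A→C)

The earliest repeat is at step j = 4: M is in E, which it already visited at step i = 2.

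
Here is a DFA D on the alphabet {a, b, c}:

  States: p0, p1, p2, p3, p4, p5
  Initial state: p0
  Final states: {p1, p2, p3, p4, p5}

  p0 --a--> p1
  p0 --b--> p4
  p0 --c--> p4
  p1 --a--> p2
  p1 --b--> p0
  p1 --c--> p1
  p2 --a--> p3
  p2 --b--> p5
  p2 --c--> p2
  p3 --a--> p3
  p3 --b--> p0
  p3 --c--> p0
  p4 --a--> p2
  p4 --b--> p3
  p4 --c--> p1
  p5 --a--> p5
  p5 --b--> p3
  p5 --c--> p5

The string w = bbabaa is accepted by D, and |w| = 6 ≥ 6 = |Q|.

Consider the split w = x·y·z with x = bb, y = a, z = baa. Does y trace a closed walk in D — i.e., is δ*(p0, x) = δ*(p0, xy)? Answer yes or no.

yes

State sequence: p0 -b-> p4 -b-> p3 -a-> p3

After x (step 2): p3. After xy (step 3): p3.
They match, so y = a drives D around a cycle from p3 back to itself; pumping y any number of times keeps D in p3 before reading z, and xyⁱz ∈ L(D) for every i ≥ 0.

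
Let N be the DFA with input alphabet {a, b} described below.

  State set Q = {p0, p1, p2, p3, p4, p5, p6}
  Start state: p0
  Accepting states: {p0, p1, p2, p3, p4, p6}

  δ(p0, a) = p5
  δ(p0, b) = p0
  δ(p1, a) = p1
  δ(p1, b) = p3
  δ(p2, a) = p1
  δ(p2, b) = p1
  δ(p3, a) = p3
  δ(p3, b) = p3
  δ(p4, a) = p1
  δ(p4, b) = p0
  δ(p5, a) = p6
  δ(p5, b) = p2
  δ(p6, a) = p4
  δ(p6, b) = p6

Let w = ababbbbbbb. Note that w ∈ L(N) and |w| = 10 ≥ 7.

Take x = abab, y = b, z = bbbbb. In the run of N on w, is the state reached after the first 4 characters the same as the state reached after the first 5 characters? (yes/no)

Run of N on the first 5 characters of w = a b a b b:
  step 0: p0  (start)
  step 1: p5  (read a: p0→p5)
  step 2: p2  (read b: p5→p2)
  step 3: p1  (read a: p2→p1)
  step 4: p3  (read b: p1→p3)
  step 5: p3  (read b: p3→p3)

After x (step 4): p3. After xy (step 5): p3.
They match, so y = b drives N around a cycle from p3 back to itself; pumping y any number of times keeps N in p3 before reading z, and xyⁱz ∈ L(N) for every i ≥ 0.

yes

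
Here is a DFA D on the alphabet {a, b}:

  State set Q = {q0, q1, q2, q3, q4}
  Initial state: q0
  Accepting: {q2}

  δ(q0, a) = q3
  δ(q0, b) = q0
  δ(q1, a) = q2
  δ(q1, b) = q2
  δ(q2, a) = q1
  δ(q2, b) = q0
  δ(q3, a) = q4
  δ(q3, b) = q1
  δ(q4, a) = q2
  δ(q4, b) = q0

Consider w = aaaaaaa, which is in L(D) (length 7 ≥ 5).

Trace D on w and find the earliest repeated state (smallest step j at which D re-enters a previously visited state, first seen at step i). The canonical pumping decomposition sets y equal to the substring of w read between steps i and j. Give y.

State sequence: q0 -a-> q3 -a-> q4 -a-> q2 -a-> q1 -a-> q2 -a-> q1 -a-> q2
First repeat at step 5: q2 was already visited.

So i = 3, j = 5, giving x = w[0:3] = aaa, y = w[3:5] = aa, z = w[5:7] = aa.
Check: |xy| = 5 ≤ 5 and |y| = 2 ≥ 1. Reading y takes D from q2 back to q2, so every xyⁱz is accepted.

aa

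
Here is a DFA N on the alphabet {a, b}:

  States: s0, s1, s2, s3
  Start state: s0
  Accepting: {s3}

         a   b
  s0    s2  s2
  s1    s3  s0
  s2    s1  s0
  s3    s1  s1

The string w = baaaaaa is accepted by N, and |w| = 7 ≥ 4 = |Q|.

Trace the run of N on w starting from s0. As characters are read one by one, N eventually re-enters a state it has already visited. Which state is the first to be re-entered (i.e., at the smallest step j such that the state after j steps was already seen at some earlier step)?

Run of N on w = b a a a a a a:
  step 0: s0  (start)
  step 1: s2  (read b: s0→s2)
  step 2: s1  (read a: s2→s1)
  step 3: s3  (read a: s1→s3)
  step 4: s1  (read a: s3→s1)   ← first repeat (s1 seen earlier)
  step 5: s3  (read a: s1→s3)
  step 6: s1  (read a: s3→s1)
  step 7: s3  (read a: s1→s3)

The earliest repeat is at step j = 4: N is in s1, which it already visited at step i = 2.

s1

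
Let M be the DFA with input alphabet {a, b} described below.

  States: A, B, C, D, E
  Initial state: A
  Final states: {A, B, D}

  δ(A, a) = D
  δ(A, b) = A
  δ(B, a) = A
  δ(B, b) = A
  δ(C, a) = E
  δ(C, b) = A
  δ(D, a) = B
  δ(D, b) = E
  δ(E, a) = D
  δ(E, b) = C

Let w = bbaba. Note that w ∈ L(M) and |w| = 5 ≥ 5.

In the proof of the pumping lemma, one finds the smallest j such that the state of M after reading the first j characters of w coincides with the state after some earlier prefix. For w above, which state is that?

Run of M on w = b b a b a:
  step 0: A  (start)
  step 1: A  (read b: A→A)   ← first repeat (A seen earlier)
  step 2: A  (read b: A→A)
  step 3: D  (read a: A→D)
  step 4: E  (read b: D→E)
  step 5: D  (read a: E→D)

The earliest repeat is at step j = 1: M is in A, which it already visited at step i = 0.
With |Q| = 5, pigeonhole forces a state repeat no later than step 5; the substring read between the first and second visits to that state can be pumped.

A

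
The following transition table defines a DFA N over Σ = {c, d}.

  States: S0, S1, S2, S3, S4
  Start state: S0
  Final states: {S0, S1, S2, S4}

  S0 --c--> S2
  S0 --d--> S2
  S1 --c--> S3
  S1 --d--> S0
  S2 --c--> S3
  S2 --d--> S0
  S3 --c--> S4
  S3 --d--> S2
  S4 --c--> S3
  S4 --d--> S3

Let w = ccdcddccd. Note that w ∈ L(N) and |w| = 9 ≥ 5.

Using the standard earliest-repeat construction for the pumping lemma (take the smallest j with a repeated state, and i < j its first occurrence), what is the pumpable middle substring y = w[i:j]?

State sequence: S0 -c-> S2 -c-> S3 -d-> S2 -c-> S3 -d-> S2 -d-> S0 -c-> S2 -c-> S3 -d-> S2
First repeat at step 3: S2 was already visited.

So i = 1, j = 3, giving x = w[0:1] = c, y = w[1:3] = cd, z = w[3:9] = cddccd.
Check: |xy| = 3 ≤ 5 and |y| = 2 ≥ 1. Reading y takes N from S2 back to S2, so every xyⁱz is accepted.

cd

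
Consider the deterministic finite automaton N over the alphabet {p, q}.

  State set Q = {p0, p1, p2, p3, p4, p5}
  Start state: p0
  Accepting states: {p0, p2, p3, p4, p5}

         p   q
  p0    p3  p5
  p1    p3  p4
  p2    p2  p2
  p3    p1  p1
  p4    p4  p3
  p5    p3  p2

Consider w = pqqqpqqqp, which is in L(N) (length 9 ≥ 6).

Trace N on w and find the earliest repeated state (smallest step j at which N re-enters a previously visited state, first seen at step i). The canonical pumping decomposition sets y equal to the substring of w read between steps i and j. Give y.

qqq

Run of N on w = p q q q p q q q p:
  step 0: p0  (start)
  step 1: p3  (read p: p0→p3)
  step 2: p1  (read q: p3→p1)
  step 3: p4  (read q: p1→p4)
  step 4: p3  (read q: p4→p3)   ← first repeat (p3 seen earlier)
  step 5: p1  (read p: p3→p1)
  step 6: p4  (read q: p1→p4)
  step 7: p3  (read q: p4→p3)
  step 8: p1  (read q: p3→p1)
  step 9: p3  (read p: p1→p3)

So i = 1, j = 4, giving x = w[0:1] = p, y = w[1:4] = qqq, z = w[4:9] = pqqqp.
Check: |xy| = 4 ≤ 6 and |y| = 3 ≥ 1. Reading y takes N from p3 back to p3, so every xyⁱz is accepted.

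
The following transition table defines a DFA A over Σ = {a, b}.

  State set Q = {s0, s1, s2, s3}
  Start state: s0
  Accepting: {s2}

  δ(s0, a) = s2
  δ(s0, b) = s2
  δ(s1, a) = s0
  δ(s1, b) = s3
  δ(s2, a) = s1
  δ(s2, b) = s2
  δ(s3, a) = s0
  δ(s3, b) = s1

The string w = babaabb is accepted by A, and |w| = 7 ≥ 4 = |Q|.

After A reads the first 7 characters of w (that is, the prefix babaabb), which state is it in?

State sequence: s0 -b-> s2 -a-> s1 -b-> s3 -a-> s0 -a-> s2 -b-> s2 -b-> s2

After reading 7 characters, A is in state s2.
(This kind of state-tracing is the core of the pumping-lemma construction: with 4 states, pigeonhole forces a repeat within the first 4 steps.)

s2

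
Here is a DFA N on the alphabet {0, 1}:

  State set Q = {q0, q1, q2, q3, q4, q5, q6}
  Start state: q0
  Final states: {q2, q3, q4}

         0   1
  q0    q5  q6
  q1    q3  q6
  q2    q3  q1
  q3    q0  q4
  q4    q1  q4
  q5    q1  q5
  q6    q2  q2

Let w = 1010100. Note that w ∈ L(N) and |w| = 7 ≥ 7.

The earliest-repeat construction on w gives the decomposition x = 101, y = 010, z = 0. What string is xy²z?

xy^2z = 101·010·010·0 = 1010100100.
Reading y = 010 takes N from q1 back to q1, so after x·y·y the machine is still in q1, and z then leads to the accepting state q3. Hence 1010100100 ∈ L(N).

1010100100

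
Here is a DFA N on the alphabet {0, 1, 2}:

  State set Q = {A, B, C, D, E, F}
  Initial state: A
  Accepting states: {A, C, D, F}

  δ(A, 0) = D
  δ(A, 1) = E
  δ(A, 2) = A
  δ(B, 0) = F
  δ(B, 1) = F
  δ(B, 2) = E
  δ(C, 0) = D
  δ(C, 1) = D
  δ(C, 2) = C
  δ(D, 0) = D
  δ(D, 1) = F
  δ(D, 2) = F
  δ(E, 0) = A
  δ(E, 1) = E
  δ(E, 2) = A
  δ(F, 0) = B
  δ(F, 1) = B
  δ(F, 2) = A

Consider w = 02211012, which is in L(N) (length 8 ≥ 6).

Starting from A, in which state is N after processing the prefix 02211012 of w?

A

State sequence: A -0-> D -2-> F -2-> A -1-> E -1-> E -0-> A -1-> E -2-> A

After reading 8 characters, N is in state A.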